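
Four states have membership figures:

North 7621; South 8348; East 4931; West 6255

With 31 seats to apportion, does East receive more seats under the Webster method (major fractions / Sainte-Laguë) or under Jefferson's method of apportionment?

Webster

Webster: North 9, South 9, East 6, West 7.
Jefferson: North 9, South 10, East 5, West 7.
East gets 6 under Webster and 5 under Jefferson.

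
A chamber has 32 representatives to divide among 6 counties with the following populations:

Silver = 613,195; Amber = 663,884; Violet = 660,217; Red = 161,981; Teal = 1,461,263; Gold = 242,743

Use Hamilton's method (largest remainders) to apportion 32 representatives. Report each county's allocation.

The standard divisor is 3803283/32 ≈ 118852.594.
Standard quotas: Silver 5.1593, Amber 5.5858, Violet 5.5549, Red 1.3629, Teal 12.2948, Gold 2.0424.
Lower quotas: Silver 5, Amber 5, Violet 5, Red 1, Teal 12, Gold 2 (sum 30, leaving 2 seats).
Remainders in descending order: Amber 0.5858, Violet 0.5549, Red 0.3629, Teal 0.2948, Silver 0.1593, Gold 0.0424.
Largest remainders: Amber, Violet receive the extra seats.

Silver=5, Amber=6, Violet=6, Red=1, Teal=12, Gold=2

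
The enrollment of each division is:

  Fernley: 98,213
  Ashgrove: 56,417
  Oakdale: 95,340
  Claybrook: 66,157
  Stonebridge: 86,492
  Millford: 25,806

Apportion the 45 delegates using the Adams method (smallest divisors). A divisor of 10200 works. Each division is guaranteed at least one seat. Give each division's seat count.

With modified divisor 10200: modified quotas Fernley 9.629, Ashgrove 5.531, Oakdale 9.347, Claybrook 6.486, Stonebridge 8.480, Millford 2.530.
Rounding up: Fernley 10, Ashgrove 6, Oakdale 10, Claybrook 7, Stonebridge 9, Millford 3 (total 45).

Fernley: 10, Ashgrove: 6, Oakdale: 10, Claybrook: 7, Stonebridge: 9, Millford: 3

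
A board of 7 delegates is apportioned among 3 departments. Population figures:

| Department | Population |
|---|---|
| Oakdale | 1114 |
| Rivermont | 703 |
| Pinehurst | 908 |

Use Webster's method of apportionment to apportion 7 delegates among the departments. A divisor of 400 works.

Oakdale 3, Rivermont 2, Pinehurst 2

With modified divisor 400: modified quotas Oakdale 2.785, Rivermont 1.758, Pinehurst 2.270.
Rounding to the nearest integer: Oakdale 3, Rivermont 2, Pinehurst 2 (total 7).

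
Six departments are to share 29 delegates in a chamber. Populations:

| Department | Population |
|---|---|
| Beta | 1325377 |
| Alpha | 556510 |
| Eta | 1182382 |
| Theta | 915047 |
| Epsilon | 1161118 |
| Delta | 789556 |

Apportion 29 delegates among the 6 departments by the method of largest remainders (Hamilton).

The standard divisor is 5929990/29 ≈ 204482.414.
Standard quotas: Beta 6.4816, Alpha 2.7216, Eta 5.7823, Theta 4.4749, Epsilon 5.6783, Delta 3.8612.
Lower quotas: Beta 6, Alpha 2, Eta 5, Theta 4, Epsilon 5, Delta 3 (sum 25, leaving 4 seats).
Remainders in descending order: Delta 0.8612, Eta 0.7823, Alpha 0.7216, Epsilon 0.6783, Beta 0.4816, Theta 0.4749.
The surplus seats go to Delta, Eta, Alpha, Epsilon.

Beta 6; Alpha 3; Eta 6; Theta 4; Epsilon 6; Delta 4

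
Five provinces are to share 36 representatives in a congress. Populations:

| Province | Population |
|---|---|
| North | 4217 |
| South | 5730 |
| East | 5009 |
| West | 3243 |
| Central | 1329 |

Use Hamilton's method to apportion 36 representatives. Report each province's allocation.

Total 19528; standard divisor 19528/36 ≈ 542.444.
Standard quotas: North 7.7741, South 10.5633, East 9.2341, West 5.9785, Central 2.4500.
Lower quotas: North 7, South 10, East 9, West 5, Central 2 (sum 33, leaving 3 seats).
Remainders in descending order: West 0.9785, North 0.7741, South 0.5633, Central 0.4500, East 0.2341.
Largest remainders: West, North, South receive the extra seats.

North 8; South 11; East 9; West 6; Central 2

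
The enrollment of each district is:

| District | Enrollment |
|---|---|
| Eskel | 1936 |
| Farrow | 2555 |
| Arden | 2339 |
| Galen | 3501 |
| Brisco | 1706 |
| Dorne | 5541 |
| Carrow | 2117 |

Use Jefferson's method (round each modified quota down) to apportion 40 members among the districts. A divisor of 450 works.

With modified divisor 450: modified quotas Eskel 4.302, Farrow 5.678, Arden 5.198, Galen 7.780, Brisco 3.791, Dorne 12.313, Carrow 4.704.
Rounding down: Eskel 4, Farrow 5, Arden 5, Galen 7, Brisco 3, Dorne 12, Carrow 4 (total 40).

Eskel: 4, Farrow: 5, Arden: 5, Galen: 7, Brisco: 3, Dorne: 12, Carrow: 4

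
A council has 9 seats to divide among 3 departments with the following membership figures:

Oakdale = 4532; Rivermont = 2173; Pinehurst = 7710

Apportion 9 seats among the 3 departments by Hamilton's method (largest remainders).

Total 14415; standard divisor 14415/9 ≈ 1601.667.
Standard quotas: Oakdale 2.8296, Rivermont 1.3567, Pinehurst 4.8137.
Lower quotas: Oakdale 2, Rivermont 1, Pinehurst 4 (sum 7, leaving 2 seats).
Remainders in descending order: Oakdale 0.8296, Pinehurst 0.8137, Rivermont 0.3567.
Largest remainders: Oakdale, Pinehurst receive the extra seats.

Oakdale=3, Rivermont=1, Pinehurst=5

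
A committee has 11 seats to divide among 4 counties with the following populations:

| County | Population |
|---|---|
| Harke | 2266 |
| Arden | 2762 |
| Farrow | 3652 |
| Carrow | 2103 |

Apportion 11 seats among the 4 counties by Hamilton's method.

The standard divisor is 10783/11 ≈ 980.273.
Standard quotas: Harke 2.312, Arden 2.818, Farrow 3.725, Carrow 2.145.
Lower quotas: Harke 2, Arden 2, Farrow 3, Carrow 2 (sum 9, leaving 2 seats).
Remainders in descending order: Arden 0.818, Farrow 0.725, Harke 0.312, Carrow 0.145.
Largest remainders: Arden, Farrow receive the extra seats.

Harke: 2; Arden: 3; Farrow: 4; Carrow: 2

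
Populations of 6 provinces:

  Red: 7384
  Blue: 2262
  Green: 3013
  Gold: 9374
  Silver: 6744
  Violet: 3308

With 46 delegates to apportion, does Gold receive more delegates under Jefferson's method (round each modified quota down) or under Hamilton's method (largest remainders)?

Jefferson

Jefferson: Red 11, Blue 3, Green 4, Gold 14, Silver 10, Violet 4.
Hamilton: Red 11, Blue 3, Green 4, Gold 13, Silver 10, Violet 5.
Gold gets 14 under Jefferson and 13 under Hamilton.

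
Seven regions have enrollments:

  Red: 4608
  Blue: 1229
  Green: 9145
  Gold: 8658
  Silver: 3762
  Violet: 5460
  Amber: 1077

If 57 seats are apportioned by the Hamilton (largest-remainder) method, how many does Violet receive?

9

Total 33939; standard divisor 33939/57 ≈ 595.421.
Standard quotas: Red 7.7391, Blue 2.0641, Green 15.3589, Gold 14.5410, Silver 6.3182, Violet 9.1700, Amber 1.8088.
Lower quotas: Red 7, Blue 2, Green 15, Gold 14, Silver 6, Violet 9, Amber 1 (sum 54, leaving 3 seats).
Remainders in descending order: Amber 0.8088, Red 0.7391, Gold 0.5410, Green 0.3589, Silver 0.3182, Violet 0.1700, Blue 0.0641.
The surplus seats go to Amber, Red, Gold.
Violet receives 9.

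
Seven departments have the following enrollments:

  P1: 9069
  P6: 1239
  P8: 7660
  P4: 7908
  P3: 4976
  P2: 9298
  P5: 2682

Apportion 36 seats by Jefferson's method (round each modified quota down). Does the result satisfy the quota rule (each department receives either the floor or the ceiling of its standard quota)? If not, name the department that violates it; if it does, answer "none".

Standard quotas: P1 7.622, P6 1.041, P8 6.438, P4 6.647, P3 4.182, P2 7.815, P5 2.254.
Jefferson allocation: P1 8, P6 1, P8 6, P4 7, P3 4, P2 8, P5 2.
Every allocation lies between the lower and upper quota.

none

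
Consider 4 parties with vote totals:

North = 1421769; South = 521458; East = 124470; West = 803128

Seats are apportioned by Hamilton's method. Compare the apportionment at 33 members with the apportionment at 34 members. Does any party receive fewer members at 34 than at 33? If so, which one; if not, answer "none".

East

At 33 seats: North 16, South 6, East 2, West 9.
At 34 seats: North 17, South 6, East 1, West 10.
East drops from 2 to 1.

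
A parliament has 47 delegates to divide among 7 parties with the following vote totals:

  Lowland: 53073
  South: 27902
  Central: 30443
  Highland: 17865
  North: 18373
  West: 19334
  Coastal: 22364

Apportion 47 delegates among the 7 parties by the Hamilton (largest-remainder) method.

Total 189354; standard divisor 189354/47 ≈ 4028.809.
Standard quotas: Lowland 13.1734, South 6.9256, Central 7.5563, Highland 4.4343, North 4.5604, West 4.7989, Coastal 5.5510.
Lower quotas: Lowland 13, South 6, Central 7, Highland 4, North 4, West 4, Coastal 5 (sum 43, leaving 4 seats).
Remainders in descending order: South 0.9256, West 0.7989, North 0.5604, Central 0.5563, Coastal 0.5510, Highland 0.4343, Lowland 0.1734.
Largest remainders: South, West, North, Central receive the extra seats.

Lowland 13, South 7, Central 8, Highland 4, North 5, West 5, Coastal 5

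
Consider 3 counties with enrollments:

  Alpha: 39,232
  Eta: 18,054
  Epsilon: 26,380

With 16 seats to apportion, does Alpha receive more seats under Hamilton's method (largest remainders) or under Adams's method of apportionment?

Hamilton

Hamilton: Alpha 8, Eta 3, Epsilon 5.
Adams: Alpha 7, Eta 4, Epsilon 5.
Alpha gets 8 under Hamilton and 7 under Adams.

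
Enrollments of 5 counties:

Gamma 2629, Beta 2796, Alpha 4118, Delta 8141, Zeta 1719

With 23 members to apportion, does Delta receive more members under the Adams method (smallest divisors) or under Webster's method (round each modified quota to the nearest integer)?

Adams: Gamma 3, Beta 4, Alpha 5, Delta 9, Zeta 2.
Webster: Gamma 3, Beta 3, Alpha 5, Delta 10, Zeta 2.
Delta gets 9 under Adams and 10 under Webster.

Webster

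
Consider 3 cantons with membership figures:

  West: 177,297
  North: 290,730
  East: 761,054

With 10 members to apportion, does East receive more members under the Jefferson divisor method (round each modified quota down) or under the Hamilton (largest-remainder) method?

Jefferson

Jefferson: West 1, North 2, East 7.
Hamilton: West 2, North 2, East 6.
East gets 7 under Jefferson and 6 under Hamilton.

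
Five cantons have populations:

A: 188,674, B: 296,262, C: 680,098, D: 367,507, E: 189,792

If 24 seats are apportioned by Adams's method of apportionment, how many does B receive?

Standard divisor 1722333/24 ≈ 71763.875; standard quotas: A 2.629, B 4.128, C 9.477, D 5.121, E 2.645.
Rounding up gives 3, 5, 10, 6, 3 = 27 seats, so the divisor must be adjusted.
With modified divisor 80300: modified quotas A 2.350, B 3.689, C 8.469, D 4.577, E 2.364.
Rounding up: A 3, B 4, C 9, D 5, E 3 (total 24).
B receives 4.

4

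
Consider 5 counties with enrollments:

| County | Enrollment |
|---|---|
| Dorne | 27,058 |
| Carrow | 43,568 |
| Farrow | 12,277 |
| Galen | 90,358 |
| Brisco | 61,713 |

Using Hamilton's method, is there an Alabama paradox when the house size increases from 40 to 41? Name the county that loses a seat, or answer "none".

none

At 40 seats: Dorne 5, Carrow 7, Farrow 2, Galen 15, Brisco 11.
At 41 seats: Dorne 5, Carrow 7, Farrow 2, Galen 16, Brisco 11.
No county's allocation decreased.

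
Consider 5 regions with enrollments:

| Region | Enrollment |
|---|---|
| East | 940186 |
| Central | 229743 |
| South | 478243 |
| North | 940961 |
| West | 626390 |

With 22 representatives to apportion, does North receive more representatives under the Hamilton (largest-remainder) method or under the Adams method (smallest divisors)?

Hamilton: East 6, Central 2, South 3, North 7, West 4.
Adams: East 6, Central 2, South 4, North 6, West 4.
North gets 7 under Hamilton and 6 under Adams.

Hamilton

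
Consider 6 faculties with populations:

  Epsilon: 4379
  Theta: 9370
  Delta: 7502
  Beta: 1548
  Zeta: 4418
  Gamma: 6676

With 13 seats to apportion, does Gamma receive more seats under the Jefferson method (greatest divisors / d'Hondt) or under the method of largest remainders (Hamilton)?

Jefferson

Jefferson: Epsilon 1, Theta 4, Delta 3, Beta 0, Zeta 2, Gamma 3.
Hamilton: Epsilon 2, Theta 4, Delta 3, Beta 0, Zeta 2, Gamma 2.
Gamma gets 3 under Jefferson and 2 under Hamilton.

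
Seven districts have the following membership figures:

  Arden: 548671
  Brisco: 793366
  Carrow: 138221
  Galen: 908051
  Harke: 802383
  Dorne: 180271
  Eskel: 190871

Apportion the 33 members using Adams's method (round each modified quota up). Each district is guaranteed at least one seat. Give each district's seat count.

Standard divisor 3561834/33 ≈ 107934.364; standard quotas: Arden 5.083, Brisco 7.350, Carrow 1.281, Galen 8.413, Harke 7.434, Dorne 1.670, Eskel 1.768.
Rounding up gives 6, 8, 2, 9, 8, 2, 2 = 37 seats, so the divisor must be adjusted.
With modified divisor 122200: modified quotas Arden 4.490, Brisco 6.492, Carrow 1.131, Galen 7.431, Harke 6.566, Dorne 1.475, Eskel 1.562.
Rounding up: Arden 5, Brisco 7, Carrow 2, Galen 8, Harke 7, Dorne 2, Eskel 2 (total 33).

Arden 5, Brisco 7, Carrow 2, Galen 8, Harke 7, Dorne 2, Eskel 2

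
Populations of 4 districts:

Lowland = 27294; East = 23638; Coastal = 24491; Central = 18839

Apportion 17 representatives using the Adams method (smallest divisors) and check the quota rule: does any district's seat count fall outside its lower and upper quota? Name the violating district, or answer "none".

Standard quotas: Lowland 4.922, East 4.263, Coastal 4.417, Central 3.398.
Adams allocation: Lowland 5, East 4, Coastal 4, Central 4.
Every allocation lies between the lower and upper quota.

none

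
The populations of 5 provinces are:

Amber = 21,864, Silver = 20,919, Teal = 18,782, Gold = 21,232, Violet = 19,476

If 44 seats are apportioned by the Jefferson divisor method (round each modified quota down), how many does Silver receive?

Standard divisor 102273/44 ≈ 2324.386; standard quotas: Amber 9.406, Silver 9.000, Teal 8.080, Gold 9.134, Violet 8.379.
Rounding down gives 9, 8, 8, 9, 8 = 42 seats, so the divisor must be adjusted.
With modified divisor 2180: modified quotas Amber 10.029, Silver 9.596, Teal 8.616, Gold 9.739, Violet 8.934.
Rounding down: Amber 10, Silver 9, Teal 8, Gold 9, Violet 8 (total 44).
Silver receives 9.

9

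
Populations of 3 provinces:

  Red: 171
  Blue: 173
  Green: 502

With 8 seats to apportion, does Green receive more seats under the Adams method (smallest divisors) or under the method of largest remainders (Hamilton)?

Adams: Red 2, Blue 2, Green 4.
Hamilton: Red 1, Blue 2, Green 5.
Green gets 4 under Adams and 5 under Hamilton.

Hamilton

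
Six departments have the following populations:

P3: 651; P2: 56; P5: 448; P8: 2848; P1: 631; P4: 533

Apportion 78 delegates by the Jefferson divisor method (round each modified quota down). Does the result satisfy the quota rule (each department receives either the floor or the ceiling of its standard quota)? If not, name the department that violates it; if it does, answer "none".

Standard quotas: P3 9.827, P2 0.845, P5 6.763, P8 42.993, P1 9.525, P4 8.046.
Jefferson allocation: P3 10, P2 0, P5 7, P8 44, P1 9, P4 8.
P8 has quota 42.993 (lower 42, upper 43) but receives 44 — outside the quota interval.

P8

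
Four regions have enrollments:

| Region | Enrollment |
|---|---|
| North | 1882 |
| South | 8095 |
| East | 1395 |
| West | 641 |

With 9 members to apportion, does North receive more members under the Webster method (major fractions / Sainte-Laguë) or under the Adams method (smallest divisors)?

Adams

Webster: North 1, South 6, East 1, West 1.
Adams: North 2, South 5, East 1, West 1.
North gets 1 under Webster and 2 under Adams.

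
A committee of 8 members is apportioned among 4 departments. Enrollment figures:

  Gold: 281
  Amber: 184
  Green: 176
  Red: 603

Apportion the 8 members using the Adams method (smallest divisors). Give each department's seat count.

Standard divisor 1244/8 ≈ 155.5; standard quotas: Gold 1.807, Amber 1.183, Green 1.132, Red 3.878.
Rounding up gives 2, 2, 2, 4 = 10 seats, so the divisor must be adjusted.
With modified divisor 190: modified quotas Gold 1.479, Amber 0.968, Green 0.926, Red 3.174.
Rounding up: Gold 2, Amber 1, Green 1, Red 4 (total 8).

Gold: 2, Amber: 1, Green: 1, Red: 4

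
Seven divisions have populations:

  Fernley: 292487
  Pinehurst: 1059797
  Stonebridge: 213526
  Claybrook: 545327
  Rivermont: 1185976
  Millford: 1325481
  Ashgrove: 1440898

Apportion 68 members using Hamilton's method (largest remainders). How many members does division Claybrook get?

Total 6063492; standard divisor 6063492/68 = 89169.
Standard quotas: Fernley 3.2801, Pinehurst 11.8853, Stonebridge 2.3946, Claybrook 6.1157, Rivermont 13.3003, Millford 14.8648, Ashgrove 16.1592.
Lower quotas: Fernley 3, Pinehurst 11, Stonebridge 2, Claybrook 6, Rivermont 13, Millford 14, Ashgrove 16 (sum 65, leaving 3 seats).
Remainders in descending order: Pinehurst 0.8853, Millford 0.8648, Stonebridge 0.3946, Rivermont 0.3003, Fernley 0.2801, Ashgrove 0.1592, Claybrook 0.1157.
Largest remainders: Pinehurst, Millford, Stonebridge receive the extra seats.
Claybrook receives 6.

6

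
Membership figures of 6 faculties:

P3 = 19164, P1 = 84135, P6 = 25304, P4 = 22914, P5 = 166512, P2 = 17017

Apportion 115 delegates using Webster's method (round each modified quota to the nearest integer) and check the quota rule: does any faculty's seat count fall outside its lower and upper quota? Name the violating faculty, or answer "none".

P5

Standard quotas: P3 6.578, P1 28.878, P6 8.685, P4 7.865, P5 57.153, P2 5.841.
Webster allocation: P3 7, P1 29, P6 9, P4 8, P5 56, P2 6.
P5 has quota 57.153 (lower 57, upper 58) but receives 56 — outside the quota interval.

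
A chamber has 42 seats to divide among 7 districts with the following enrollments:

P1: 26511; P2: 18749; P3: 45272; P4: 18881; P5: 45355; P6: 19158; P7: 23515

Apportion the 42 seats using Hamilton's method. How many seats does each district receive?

Standard divisor: 197441 ÷ 42 ≈ 4700.976.
Standard quotas: P1 5.6395, P2 3.9883, P3 9.6303, P4 4.0164, P5 9.6480, P6 4.0753, P7 5.0022.
Lower quotas: P1 5, P2 3, P3 9, P4 4, P5 9, P6 4, P7 5 (sum 39, leaving 3 seats).
Remainders in descending order: P2 0.9883, P5 0.6480, P1 0.6395, P3 0.6303, P6 0.0753, P4 0.0164, P7 0.0022.
The surplus seats go to P2, P5, P1.

P1 6, P2 4, P3 9, P4 4, P5 10, P6 4, P7 5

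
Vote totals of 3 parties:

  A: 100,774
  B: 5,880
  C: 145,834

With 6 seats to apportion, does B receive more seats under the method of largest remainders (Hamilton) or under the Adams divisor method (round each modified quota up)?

Hamilton: A 2, B 0, C 4.
Adams: A 2, B 1, C 3.
B gets 0 under Hamilton and 1 under Adams.

Adams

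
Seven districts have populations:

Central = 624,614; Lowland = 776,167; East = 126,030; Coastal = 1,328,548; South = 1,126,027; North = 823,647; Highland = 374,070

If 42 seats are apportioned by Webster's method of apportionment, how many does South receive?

9

Standard divisor 5179103/42 ≈ 123311.976; standard quotas: Central 5.065, Lowland 6.294, East 1.022, Coastal 10.774, South 9.132, North 6.679, Highland 3.034.
Rounding to the nearest integer gives Central 5, Lowland 6, East 1, Coastal 11, South 9, North 7, Highland 3 — total 42, matching the house size, so no adjustment is needed.
South receives 9.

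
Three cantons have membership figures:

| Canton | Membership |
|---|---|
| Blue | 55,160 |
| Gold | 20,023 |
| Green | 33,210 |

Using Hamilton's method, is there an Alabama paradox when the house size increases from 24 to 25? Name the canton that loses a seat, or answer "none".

Gold

At 24 seats: Blue 12, Gold 5, Green 7.
At 25 seats: Blue 13, Gold 4, Green 8.
Gold drops from 5 to 4.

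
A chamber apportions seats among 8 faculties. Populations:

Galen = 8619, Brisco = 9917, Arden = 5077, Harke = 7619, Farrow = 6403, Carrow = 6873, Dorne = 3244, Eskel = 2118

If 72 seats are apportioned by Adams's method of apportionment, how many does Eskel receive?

3

Standard divisor 49870/72 ≈ 692.639; standard quotas: Galen 12.444, Brisco 14.318, Arden 7.330, Harke 11.000, Farrow 9.244, Carrow 9.923, Dorne 4.684, Eskel 3.058.
Rounding up gives 13, 15, 8, 11, 10, 10, 5, 4 = 76 seats, so the divisor must be adjusted.
With modified divisor 720: modified quotas Galen 11.971, Brisco 13.774, Arden 7.051, Harke 10.582, Farrow 8.893, Carrow 9.546, Dorne 4.506, Eskel 2.942.
Rounding up: Galen 12, Brisco 14, Arden 8, Harke 11, Farrow 9, Carrow 10, Dorne 5, Eskel 3 (total 72).
Eskel receives 3.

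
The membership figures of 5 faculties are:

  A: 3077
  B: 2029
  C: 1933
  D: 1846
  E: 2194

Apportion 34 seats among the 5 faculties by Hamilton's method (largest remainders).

A: 9, B: 6, C: 6, D: 6, E: 7

Standard divisor: 11079 ÷ 34 ≈ 325.853.
Standard quotas: A 9.443, B 6.227, C 5.932, D 5.665, E 6.733.
Lower quotas: A 9, B 6, C 5, D 5, E 6 (sum 31, leaving 3 seats).
Remainders in descending order: C 0.932, E 0.733, D 0.665, A 0.443, B 0.227.
The surplus seats go to C, E, D.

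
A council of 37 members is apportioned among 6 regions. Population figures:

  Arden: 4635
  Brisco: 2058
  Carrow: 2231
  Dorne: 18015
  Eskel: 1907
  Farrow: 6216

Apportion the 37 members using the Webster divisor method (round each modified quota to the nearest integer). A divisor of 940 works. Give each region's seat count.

With modified divisor 940: modified quotas Arden 4.931, Brisco 2.189, Carrow 2.373, Dorne 19.165, Eskel 2.029, Farrow 6.613.
Rounding to the nearest integer: Arden 5, Brisco 2, Carrow 2, Dorne 19, Eskel 2, Farrow 7 (total 37).

Arden=5, Brisco=2, Carrow=2, Dorne=19, Eskel=2, Farrow=7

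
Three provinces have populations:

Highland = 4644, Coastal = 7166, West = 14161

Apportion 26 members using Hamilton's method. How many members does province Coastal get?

Total 25971; standard divisor 25971/26 ≈ 998.885.
Standard quotas: Highland 4.6492, Coastal 7.1740, West 14.1768.
Lower quotas: Highland 4, Coastal 7, West 14 (sum 25, leaving 1 seat).
Remainders in descending order: Highland 0.6492, West 0.1768, Coastal 0.1740.
Largest remainder: Highland receives the extra seat.
Coastal receives 7.

7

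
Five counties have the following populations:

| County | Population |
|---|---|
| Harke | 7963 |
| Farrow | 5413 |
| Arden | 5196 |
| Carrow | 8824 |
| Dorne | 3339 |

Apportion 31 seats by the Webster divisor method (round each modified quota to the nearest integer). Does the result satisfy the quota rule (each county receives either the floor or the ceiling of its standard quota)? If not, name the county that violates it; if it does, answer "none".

none

Standard quotas: Harke 8.032, Farrow 5.460, Arden 5.241, Carrow 8.900, Dorne 3.368.
Webster allocation: Harke 8, Farrow 6, Arden 5, Carrow 9, Dorne 3.
Every allocation lies between the lower and upper quota.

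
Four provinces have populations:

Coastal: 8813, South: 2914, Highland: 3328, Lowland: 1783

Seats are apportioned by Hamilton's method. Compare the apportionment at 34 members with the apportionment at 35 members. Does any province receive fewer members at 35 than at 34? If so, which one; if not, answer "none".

none

At 34 seats: Coastal 18, South 6, Highland 7, Lowland 3.
At 35 seats: Coastal 18, South 6, Highland 7, Lowland 4.
No province's allocation decreased.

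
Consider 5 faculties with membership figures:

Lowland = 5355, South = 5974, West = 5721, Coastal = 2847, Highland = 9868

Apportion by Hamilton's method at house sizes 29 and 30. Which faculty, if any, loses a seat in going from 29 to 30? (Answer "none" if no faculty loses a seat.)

none

At 29 seats: Lowland 5, South 6, West 5, Coastal 3, Highland 10.
At 30 seats: Lowland 5, South 6, West 6, Coastal 3, Highland 10.
No faculty's allocation decreased.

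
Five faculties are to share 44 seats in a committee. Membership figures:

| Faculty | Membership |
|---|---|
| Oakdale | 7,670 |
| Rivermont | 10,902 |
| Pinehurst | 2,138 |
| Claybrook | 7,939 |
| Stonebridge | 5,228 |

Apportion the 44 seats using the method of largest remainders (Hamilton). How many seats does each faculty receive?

Total 33877; standard divisor 33877/44 ≈ 769.932.
Standard quotas: Oakdale 9.9619, Rivermont 14.1597, Pinehurst 2.7769, Claybrook 10.3113, Stonebridge 6.7902.
Lower quotas: Oakdale 9, Rivermont 14, Pinehurst 2, Claybrook 10, Stonebridge 6 (sum 41, leaving 3 seats).
Remainders in descending order: Oakdale 0.9619, Stonebridge 0.7902, Pinehurst 0.7769, Claybrook 0.3113, Rivermont 0.1597.
The surplus seats go to Oakdale, Stonebridge, Pinehurst.

Oakdale 10, Rivermont 14, Pinehurst 3, Claybrook 10, Stonebridge 7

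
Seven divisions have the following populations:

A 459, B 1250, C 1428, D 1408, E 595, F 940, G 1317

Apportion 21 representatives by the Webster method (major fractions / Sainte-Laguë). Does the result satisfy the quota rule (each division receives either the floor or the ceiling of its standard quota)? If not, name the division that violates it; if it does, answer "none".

none

Standard quotas: A 1.303, B 3.549, C 4.054, D 3.997, E 1.689, F 2.669, G 3.739.
Webster allocation: A 1, B 3, C 4, D 4, E 2, F 3, G 4.
Every allocation lies between the lower and upper quota.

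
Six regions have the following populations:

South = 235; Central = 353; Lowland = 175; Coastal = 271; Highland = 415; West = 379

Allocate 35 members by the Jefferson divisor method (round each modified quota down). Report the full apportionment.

Standard divisor 1828/35 ≈ 52.229; standard quotas: South 4.499, Central 6.759, Lowland 3.351, Coastal 5.189, Highland 7.946, West 7.257.
Rounding down gives 4, 6, 3, 5, 7, 7 = 32 seats, so the divisor must be adjusted.
With modified divisor 47.2: modified quotas South 4.979, Central 7.479, Lowland 3.708, Coastal 5.742, Highland 8.792, West 8.030.
Rounding down: South 4, Central 7, Lowland 3, Coastal 5, Highland 8, West 8 (total 35).

South=4; Central=7; Lowland=3; Coastal=5; Highland=8; West=8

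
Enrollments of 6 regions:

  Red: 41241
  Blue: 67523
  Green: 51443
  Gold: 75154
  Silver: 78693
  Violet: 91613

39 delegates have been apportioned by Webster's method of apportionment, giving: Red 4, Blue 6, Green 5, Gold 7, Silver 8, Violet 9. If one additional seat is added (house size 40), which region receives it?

Blue

Priority for the next seat is population ÷ (current seats + 0.5).
Priorities: Red 9164.667, Blue 10388.154, Green 9353.273, Gold 10020.533, Silver 9258.000, Violet 9643.474.
Highest priority: Blue.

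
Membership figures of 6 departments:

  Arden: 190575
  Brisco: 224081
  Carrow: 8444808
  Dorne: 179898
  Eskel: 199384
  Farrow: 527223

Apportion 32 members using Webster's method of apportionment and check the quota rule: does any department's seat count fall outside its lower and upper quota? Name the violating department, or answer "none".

Carrow

Standard quotas: Arden 0.624, Brisco 0.734, Carrow 27.671, Dorne 0.589, Eskel 0.653, Farrow 1.728.
Webster allocation: Arden 1, Brisco 1, Carrow 26, Dorne 1, Eskel 1, Farrow 2.
Carrow has quota 27.671 (lower 27, upper 28) but receives 26 — outside the quota interval.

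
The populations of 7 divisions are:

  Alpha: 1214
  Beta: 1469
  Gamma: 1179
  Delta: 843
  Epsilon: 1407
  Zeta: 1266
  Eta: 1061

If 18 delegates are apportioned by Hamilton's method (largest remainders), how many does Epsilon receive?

3

Standard divisor: 8439 ÷ 18 ≈ 468.833.
Standard quotas: Alpha 2.589, Beta 3.133, Gamma 2.515, Delta 1.798, Epsilon 3.001, Zeta 2.700, Eta 2.263.
Lower quotas: Alpha 2, Beta 3, Gamma 2, Delta 1, Epsilon 3, Zeta 2, Eta 2 (sum 15, leaving 3 seats).
Remainders in descending order: Delta 0.798, Zeta 0.700, Alpha 0.589, Gamma 0.515, Eta 0.263, Beta 0.133, Epsilon 0.001.
The surplus seats go to Delta, Zeta, Alpha.
Epsilon receives 3.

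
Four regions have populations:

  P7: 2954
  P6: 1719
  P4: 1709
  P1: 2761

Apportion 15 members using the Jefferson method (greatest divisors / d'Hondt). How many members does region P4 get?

Standard divisor 9143/15 ≈ 609.533; standard quotas: P7 4.846, P6 2.820, P4 2.804, P1 4.530.
Rounding down gives 4, 2, 2, 4 = 12 seats, so the divisor must be adjusted.
With modified divisor 560: modified quotas P7 5.275, P6 3.070, P4 3.052, P1 4.930.
Rounding down: P7 5, P6 3, P4 3, P1 4 (total 15).
P4 receives 3.

3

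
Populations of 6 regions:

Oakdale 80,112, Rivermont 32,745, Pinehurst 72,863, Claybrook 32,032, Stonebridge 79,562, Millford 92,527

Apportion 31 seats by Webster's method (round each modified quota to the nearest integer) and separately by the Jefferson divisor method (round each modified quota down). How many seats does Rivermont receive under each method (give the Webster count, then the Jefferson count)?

Webster: Oakdale 6, Rivermont 3, Pinehurst 6, Claybrook 3, Stonebridge 6, Millford 7.
Jefferson: Oakdale 7, Rivermont 2, Pinehurst 6, Claybrook 2, Stonebridge 6, Millford 8.
Rivermont gets 3 under Webster and 2 under Jefferson.

3 and 2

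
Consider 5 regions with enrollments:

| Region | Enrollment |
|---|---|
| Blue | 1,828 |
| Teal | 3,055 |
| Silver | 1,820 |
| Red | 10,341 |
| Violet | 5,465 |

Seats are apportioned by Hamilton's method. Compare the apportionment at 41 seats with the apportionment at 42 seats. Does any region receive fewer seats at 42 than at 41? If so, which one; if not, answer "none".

At 41 seats: Blue 3, Teal 6, Silver 3, Red 19, Violet 10.
At 42 seats: Blue 4, Teal 6, Silver 3, Red 19, Violet 10.
No region's allocation decreased.

none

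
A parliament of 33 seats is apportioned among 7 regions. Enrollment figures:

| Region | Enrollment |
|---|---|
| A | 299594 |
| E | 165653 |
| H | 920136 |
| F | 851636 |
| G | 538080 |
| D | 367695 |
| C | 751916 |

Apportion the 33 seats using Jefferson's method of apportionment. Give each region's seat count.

Standard divisor 3894710/33 ≈ 118021.515; standard quotas: A 2.538, E 1.404, H 7.796, F 7.216, G 4.559, D 3.115, C 6.371.
Rounding down gives 2, 1, 7, 7, 4, 3, 6 = 30 seats, so the divisor must be adjusted.
With modified divisor 106900: modified quotas A 2.803, E 1.550, H 8.607, F 7.967, G 5.033, D 3.440, C 7.034.
Rounding down: A 2, E 1, H 8, F 7, G 5, D 3, C 7 (total 33).

A=2, E=1, H=8, F=7, G=5, D=3, C=7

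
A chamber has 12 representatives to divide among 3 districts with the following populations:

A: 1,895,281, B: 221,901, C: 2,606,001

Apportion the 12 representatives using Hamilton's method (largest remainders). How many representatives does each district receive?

A: 5, B: 0, C: 7

Total 4723183; standard divisor 4723183/12 ≈ 393598.583.
Standard quotas: A 4.8153, B 0.5638, C 6.6210.
Lower quotas: A 4, B 0, C 6 (sum 10, leaving 2 seats).
Remainders in descending order: A 0.8153, C 0.6210, B 0.5638.
Largest remainders: A, C receive the extra seats.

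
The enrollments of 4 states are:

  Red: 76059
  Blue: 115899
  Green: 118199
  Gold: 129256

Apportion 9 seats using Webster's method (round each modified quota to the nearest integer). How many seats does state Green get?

Standard divisor 439413/9 ≈ 48823.667; standard quotas: Red 1.558, Blue 2.374, Green 2.421, Gold 2.647.
Rounding to the nearest integer gives Red 2, Blue 2, Green 2, Gold 3 — total 9, matching the house size, so no adjustment is needed.
Green receives 2.

2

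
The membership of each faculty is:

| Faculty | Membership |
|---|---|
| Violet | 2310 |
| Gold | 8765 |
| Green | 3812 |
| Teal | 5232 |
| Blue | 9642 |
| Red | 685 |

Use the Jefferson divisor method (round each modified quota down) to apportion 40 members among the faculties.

Standard divisor 30446/40 ≈ 761.15; standard quotas: Violet 3.035, Gold 11.515, Green 5.008, Teal 6.874, Blue 12.668, Red 0.900.
Rounding down gives 3, 11, 5, 6, 12, 0 = 37 seats, so the divisor must be adjusted.
With modified divisor 700: modified quotas Violet 3.300, Gold 12.521, Green 5.446, Teal 7.474, Blue 13.774, Red 0.979.
Rounding down: Violet 3, Gold 12, Green 5, Teal 7, Blue 13, Red 0 (total 40).

Violet=3; Gold=12; Green=5; Teal=7; Blue=13; Red=0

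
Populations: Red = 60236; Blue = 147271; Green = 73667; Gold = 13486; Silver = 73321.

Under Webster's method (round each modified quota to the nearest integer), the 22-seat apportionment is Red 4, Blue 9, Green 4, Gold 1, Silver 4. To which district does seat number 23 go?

Green

Priority for the next seat is population ÷ (current seats + 0.5).
Priorities: Red 13385.778, Blue 15502.211, Green 16370.444, Gold 8990.667, Silver 16293.556.
Highest priority: Green.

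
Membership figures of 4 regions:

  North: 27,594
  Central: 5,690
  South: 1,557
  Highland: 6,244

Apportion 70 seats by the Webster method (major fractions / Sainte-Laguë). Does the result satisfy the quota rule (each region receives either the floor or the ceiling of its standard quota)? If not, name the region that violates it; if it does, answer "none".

Standard quotas: North 47.014, Central 9.695, South 2.653, Highland 10.638.
Webster allocation: North 46, Central 10, South 3, Highland 11.
North has quota 47.014 (lower 47, upper 48) but receives 46 — outside the quota interval.

North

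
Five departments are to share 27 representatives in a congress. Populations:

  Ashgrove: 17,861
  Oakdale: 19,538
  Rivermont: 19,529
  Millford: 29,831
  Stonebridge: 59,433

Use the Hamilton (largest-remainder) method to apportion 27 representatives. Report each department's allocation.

Ashgrove: 3; Oakdale: 4; Rivermont: 4; Millford: 5; Stonebridge: 11

Total 146192; standard divisor 146192/27 ≈ 5414.519.
Standard quotas: Ashgrove 3.2987, Oakdale 3.6084, Rivermont 3.6068, Millford 5.5094, Stonebridge 10.9766.
Lower quotas: Ashgrove 3, Oakdale 3, Rivermont 3, Millford 5, Stonebridge 10 (sum 24, leaving 3 seats).
Remainders in descending order: Stonebridge 0.9766, Oakdale 0.6084, Rivermont 0.6068, Millford 0.5094, Ashgrove 0.2987.
Largest remainders: Stonebridge, Oakdale, Rivermont receive the extra seats.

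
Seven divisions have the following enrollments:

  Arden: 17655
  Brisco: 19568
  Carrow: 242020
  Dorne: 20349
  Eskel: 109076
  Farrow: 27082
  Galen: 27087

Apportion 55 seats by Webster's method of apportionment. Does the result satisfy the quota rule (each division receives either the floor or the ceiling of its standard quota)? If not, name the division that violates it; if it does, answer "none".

Carrow

Standard quotas: Arden 2.098, Brisco 2.325, Carrow 28.760, Dorne 2.418, Eskel 12.962, Farrow 3.218, Galen 3.219.
Webster allocation: Arden 2, Brisco 2, Carrow 30, Dorne 2, Eskel 13, Farrow 3, Galen 3.
Carrow has quota 28.760 (lower 28, upper 29) but receives 30 — outside the quota interval.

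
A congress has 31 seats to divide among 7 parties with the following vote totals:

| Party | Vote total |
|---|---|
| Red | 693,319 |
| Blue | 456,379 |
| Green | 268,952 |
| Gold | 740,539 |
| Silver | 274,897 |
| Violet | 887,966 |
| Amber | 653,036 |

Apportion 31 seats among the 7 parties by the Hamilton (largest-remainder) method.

Total 3975088; standard divisor 3975088/31 ≈ 128228.645.
Standard quotas: Red 5.4069, Blue 3.5591, Green 2.0974, Gold 5.7751, Silver 2.1438, Violet 6.9249, Amber 5.0927.
Lower quotas: Red 5, Blue 3, Green 2, Gold 5, Silver 2, Violet 6, Amber 5 (sum 28, leaving 3 seats).
Remainders in descending order: Violet 0.9249, Gold 0.7751, Blue 0.5591, Red 0.4069, Silver 0.1438, Green 0.0974, Amber 0.0927.
The surplus seats go to Violet, Gold, Blue.

Red=5, Blue=4, Green=2, Gold=6, Silver=2, Violet=7, Amber=5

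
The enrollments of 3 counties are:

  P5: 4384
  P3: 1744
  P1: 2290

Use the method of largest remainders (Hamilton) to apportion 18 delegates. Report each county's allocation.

Total 8418; standard divisor 8418/18 ≈ 467.667.
Standard quotas: P5 9.374, P3 3.729, P1 4.897.
Lower quotas: P5 9, P3 3, P1 4 (sum 16, leaving 2 seats).
Remainders in descending order: P1 0.897, P3 0.729, P5 0.374.
Largest remainders: P1, P3 receive the extra seats.

P5: 9, P3: 4, P1: 5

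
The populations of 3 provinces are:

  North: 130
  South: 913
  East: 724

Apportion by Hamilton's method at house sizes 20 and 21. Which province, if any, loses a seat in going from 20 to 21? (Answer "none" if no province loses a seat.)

At 20 seats: North 2, South 10, East 8.
At 21 seats: North 1, South 11, East 9.
North drops from 2 to 1.

North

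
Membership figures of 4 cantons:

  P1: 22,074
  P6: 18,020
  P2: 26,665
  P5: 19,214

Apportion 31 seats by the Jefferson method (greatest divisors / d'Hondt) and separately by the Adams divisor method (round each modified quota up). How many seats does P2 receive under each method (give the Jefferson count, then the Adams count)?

10 and 9

Jefferson: P1 8, P6 6, P2 10, P5 7.
Adams: P1 8, P6 7, P2 9, P5 7.
P2 gets 10 under Jefferson and 9 under Adams.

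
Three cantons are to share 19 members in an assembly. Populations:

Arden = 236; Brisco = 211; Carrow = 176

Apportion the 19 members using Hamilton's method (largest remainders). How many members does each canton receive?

Arden: 7, Brisco: 7, Carrow: 5

Total 623; standard divisor 623/19 ≈ 32.789.
Standard quotas: Arden 7.197, Brisco 6.435, Carrow 5.368.
Lower quotas: Arden 7, Brisco 6, Carrow 5 (sum 18, leaving 1 seat).
Remainders in descending order: Brisco 0.435, Carrow 0.368, Arden 0.197.
Largest remainder: Brisco receives the extra seat.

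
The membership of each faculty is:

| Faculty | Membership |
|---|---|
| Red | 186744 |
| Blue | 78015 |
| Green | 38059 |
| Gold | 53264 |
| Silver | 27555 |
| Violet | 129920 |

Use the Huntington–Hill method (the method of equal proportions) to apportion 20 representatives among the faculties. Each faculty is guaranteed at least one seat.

With divisor 25933: modified quotas Red 7.201, Blue 3.008, Green 1.468, Gold 2.054, Silver 1.063, Violet 5.010.
Geometric-mean thresholds: Red √(7·8)=7.483, Blue √(3·4)=3.464, Green √(1·2)=1.414, Gold √(2·3)=2.449, Silver √(1·2)=1.414, Violet √(5·6)=5.477.
Each quota rounded against its threshold gives Red 7, Blue 3, Green 2, Gold 2, Silver 1, Violet 5 (total 20).

Red 7, Blue 3, Green 2, Gold 2, Silver 1, Violet 5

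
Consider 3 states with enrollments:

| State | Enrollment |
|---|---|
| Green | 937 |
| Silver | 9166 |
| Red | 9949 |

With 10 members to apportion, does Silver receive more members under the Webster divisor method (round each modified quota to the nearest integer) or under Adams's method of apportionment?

Webster

Webster: Green 0, Silver 5, Red 5.
Adams: Green 1, Silver 4, Red 5.
Silver gets 5 under Webster and 4 under Adams.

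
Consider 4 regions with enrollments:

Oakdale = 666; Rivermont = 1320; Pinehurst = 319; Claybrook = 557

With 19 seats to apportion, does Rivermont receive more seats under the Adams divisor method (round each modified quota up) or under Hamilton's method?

Adams: Oakdale 5, Rivermont 8, Pinehurst 2, Claybrook 4.
Hamilton: Oakdale 4, Rivermont 9, Pinehurst 2, Claybrook 4.
Rivermont gets 8 under Adams and 9 under Hamilton.

Hamilton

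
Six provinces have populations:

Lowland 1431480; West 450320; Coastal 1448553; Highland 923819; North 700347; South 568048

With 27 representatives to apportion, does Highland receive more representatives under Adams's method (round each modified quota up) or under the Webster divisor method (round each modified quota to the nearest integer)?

Webster

Adams: Lowland 7, West 2, Coastal 7, Highland 4, North 4, South 3.
Webster: Lowland 7, West 2, Coastal 7, Highland 5, North 3, South 3.
Highland gets 4 under Adams and 5 under Webster.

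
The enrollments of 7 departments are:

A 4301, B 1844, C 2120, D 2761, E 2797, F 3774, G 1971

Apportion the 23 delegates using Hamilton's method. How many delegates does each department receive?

Total 19568; standard divisor 19568/23 ≈ 850.783.
Standard quotas: A 5.055, B 2.167, C 2.492, D 3.245, E 3.288, F 4.436, G 2.317.
Lower quotas: A 5, B 2, C 2, D 3, E 3, F 4, G 2 (sum 21, leaving 2 seats).
Remainders in descending order: C 0.492, F 0.436, G 0.317, E 0.288, D 0.245, B 0.167, A 0.055.
The surplus seats go to C, F.

A: 5, B: 2, C: 3, D: 3, E: 3, F: 5, G: 2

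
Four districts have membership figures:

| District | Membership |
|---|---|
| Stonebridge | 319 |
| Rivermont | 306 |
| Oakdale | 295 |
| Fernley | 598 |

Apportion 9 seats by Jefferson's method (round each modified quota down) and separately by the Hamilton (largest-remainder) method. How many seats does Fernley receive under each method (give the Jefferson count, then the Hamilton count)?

Jefferson: Stonebridge 2, Rivermont 2, Oakdale 1, Fernley 4.
Hamilton: Stonebridge 2, Rivermont 2, Oakdale 2, Fernley 3.
Fernley gets 4 under Jefferson and 3 under Hamilton.

4 and 3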